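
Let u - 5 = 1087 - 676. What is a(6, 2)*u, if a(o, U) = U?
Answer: 832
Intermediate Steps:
u = 416 (u = 5 + (1087 - 676) = 5 + 411 = 416)
a(6, 2)*u = 2*416 = 832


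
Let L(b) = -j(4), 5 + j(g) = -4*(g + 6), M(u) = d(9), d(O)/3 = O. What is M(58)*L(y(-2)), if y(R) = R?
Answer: 1215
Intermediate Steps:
d(O) = 3*O
M(u) = 27 (M(u) = 3*9 = 27)
j(g) = -29 - 4*g (j(g) = -5 - 4*(g + 6) = -5 - 4*(6 + g) = -5 + (-24 - 4*g) = -29 - 4*g)
L(b) = 45 (L(b) = -(-29 - 4*4) = -(-29 - 16) = -1*(-45) = 45)
M(58)*L(y(-2)) = 27*45 = 1215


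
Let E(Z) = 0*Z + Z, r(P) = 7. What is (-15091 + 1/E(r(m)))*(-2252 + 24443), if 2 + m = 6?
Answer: -2344168476/7 ≈ -3.3488e+8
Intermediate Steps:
m = 4 (m = -2 + 6 = 4)
E(Z) = Z (E(Z) = 0 + Z = Z)
(-15091 + 1/E(r(m)))*(-2252 + 24443) = (-15091 + 1/7)*(-2252 + 24443) = (-15091 + 1/7)*22191 = -105636/7*22191 = -2344168476/7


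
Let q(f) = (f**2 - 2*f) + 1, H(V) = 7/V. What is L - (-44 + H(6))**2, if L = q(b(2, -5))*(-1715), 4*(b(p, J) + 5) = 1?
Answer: -8429311/144 ≈ -58537.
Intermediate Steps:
b(p, J) = -19/4 (b(p, J) = -5 + (1/4)*1 = -5 + 1/4 = -19/4)
q(f) = 1 + f**2 - 2*f
L = -907235/16 (L = (1 + (-19/4)**2 - 2*(-19/4))*(-1715) = (1 + 361/16 + 19/2)*(-1715) = (529/16)*(-1715) = -907235/16 ≈ -56702.)
L - (-44 + H(6))**2 = -907235/16 - (-44 + 7/6)**2 = -907235/16 - (-257/6)**2 = -907235/16 - 1*66049/36 = -907235/16 - 66049/36 = -8429311/144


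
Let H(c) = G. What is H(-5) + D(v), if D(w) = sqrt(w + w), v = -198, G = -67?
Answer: -67 + 6*I*sqrt(11) ≈ -67.0 + 19.9*I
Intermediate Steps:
D(w) = sqrt(2)*sqrt(w) (D(w) = sqrt(2*w) = sqrt(2)*sqrt(w))
H(c) = -67
H(-5) + D(v) = -67 + sqrt(2)*sqrt(-198) = -67 + sqrt(2)*(3*I*sqrt(22)) = -67 + 6*I*sqrt(11)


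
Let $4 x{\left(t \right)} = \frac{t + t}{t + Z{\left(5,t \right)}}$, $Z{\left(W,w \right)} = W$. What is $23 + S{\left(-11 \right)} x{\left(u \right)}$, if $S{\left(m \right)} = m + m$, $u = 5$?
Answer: $\frac{35}{2} \approx 17.5$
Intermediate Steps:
$S{\left(m \right)} = 2 m$
$x{\left(t \right)} = \frac{t}{2 \left(5 + t\right)}$ ($x{\left(t \right)} = \frac{\left(t + t\right) \frac{1}{t + 5}}{4} = \frac{2 t \frac{1}{5 + t}}{4} = \frac{t}{2 \left(5 + t\right)}$)
$23 + S{\left(-11 \right)} x{\left(u \right)} = 23 + 2 \left(-11\right) \frac{1}{2} \cdot 5 \frac{1}{5 + 5} = 23 - 22 \cdot \frac{1}{2} \cdot 5 \cdot \frac{1}{10} = 23 - \frac{11}{2} = \frac{35}{2}$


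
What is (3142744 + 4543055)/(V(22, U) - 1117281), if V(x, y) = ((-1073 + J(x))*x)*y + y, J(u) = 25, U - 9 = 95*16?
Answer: -232903/1102072 ≈ -0.21133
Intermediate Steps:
U = 1529 (U = 9 + 95*16 = 9 + 1520 = 1529)
V(x, y) = y - 1048*x*y (V(x, y) = ((-1073 + 25)*x)*y + y = (-1048*x)*y + y = -1048*x*y + y = y - 1048*x*y)
(3142744 + 4543055)/(V(22, U) - 1117281) = (3142744 + 4543055)/(1529*(1 - 1048*22) - 1117281) = 7685799/(1529*(1 - 23056) - 1117281) = 7685799/(1529*(-23055) - 1117281) = 7685799/(-35251095 - 1117281) = 7685799/(-36368376) = 7685799*(-1/36368376) = -232903/1102072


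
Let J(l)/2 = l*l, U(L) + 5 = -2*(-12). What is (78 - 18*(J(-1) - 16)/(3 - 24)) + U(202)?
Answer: 85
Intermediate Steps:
U(L) = 19 (U(L) = -5 - 2*(-12) = -5 + 24 = 19)
J(l) = 2*l**2 (J(l) = 2*(l*l) = 2*l**2)
(78 - 18*(J(-1) - 16)/(3 - 24)) + U(202) = (78 - 18*(2*(-1)**2 - 16)/(3 - 24)) + 19 = (78 - 18*(2*1 - 16)/(-21)) + 19 = (78 - 18*(2 - 16)*(-1)/21) + 19 = (78 - (-252)*(-1)/21) + 19 = (78 - 18*2/3) + 19 = (78 - 12) + 19 = 66 + 19 = 85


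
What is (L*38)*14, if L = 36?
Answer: 19152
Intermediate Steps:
(L*38)*14 = (36*38)*14 = 1368*14 = 19152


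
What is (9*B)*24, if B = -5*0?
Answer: 0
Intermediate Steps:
B = 0
(9*B)*24 = (9*0)*24 = 0*24 = 0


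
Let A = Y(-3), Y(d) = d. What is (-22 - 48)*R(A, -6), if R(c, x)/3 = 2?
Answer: -420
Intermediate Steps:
A = -3
R(c, x) = 6 (R(c, x) = 3*2 = 6)
(-22 - 48)*R(A, -6) = (-22 - 48)*6 = -70*6 = -420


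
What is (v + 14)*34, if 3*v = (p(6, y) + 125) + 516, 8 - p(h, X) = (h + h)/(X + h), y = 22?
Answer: 164356/21 ≈ 7826.5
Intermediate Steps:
p(h, X) = 8 - 2*h/(X + h) (p(h, X) = 8 - (h + h)/(X + h) = 8 - 2*h/(X + h))
v = 4540/21 (v = ((2*(3*6 + 4*22)/(22 + 6) + 125) + 516)/3 = ((2*(18 + 88)/28 + 125) + 516)/3 = ((2*(1/28)*106 + 125) + 516)/3 = ((53/7 + 125) + 516)/3 = (928/7 + 516)/3 = (⅓)*(4540/7) = 4540/21 ≈ 216.19)
(v + 14)*34 = (4540/21 + 14)*34 = (4834/21)*34 = 164356/21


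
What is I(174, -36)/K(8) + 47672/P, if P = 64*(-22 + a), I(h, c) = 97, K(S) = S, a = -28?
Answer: -1109/400 ≈ -2.7725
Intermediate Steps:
P = -3200 (P = 64*(-22 - 28) = 64*(-50) = -3200)
I(174, -36)/K(8) + 47672/P = 97/8 + 47672/(-3200) = 97*(⅛) + 47672*(-1/3200) = 97/8 - 5959/400 = -1109/400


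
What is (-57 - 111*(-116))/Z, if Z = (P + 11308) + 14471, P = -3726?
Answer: 4273/7351 ≈ 0.58128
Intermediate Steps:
Z = 22053 (Z = (-3726 + 11308) + 14471 = 7582 + 14471 = 22053)
(-57 - 111*(-116))/Z = (-57 - 111*(-116))/22053 = (-57 + 12876)*(1/22053) = 12819*(1/22053) = 4273/7351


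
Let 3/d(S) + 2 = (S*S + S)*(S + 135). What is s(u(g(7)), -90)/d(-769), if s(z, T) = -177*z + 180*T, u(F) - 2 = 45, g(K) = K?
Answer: 3060259952090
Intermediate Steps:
u(F) = 47 (u(F) = 2 + 45 = 47)
d(S) = 3/(-2 + (135 + S)*(S + S**2)) (d(S) = 3/(-2 + (S*S + S)*(S + 135)) = 3/(-2 + (S**2 + S)*(135 + S)) = 3/(-2 + (S + S**2)*(135 + S)) = 3/(-2 + (135 + S)*(S + S**2)))
s(u(g(7)), -90)/d(-769) = (-177*47 + 180*(-90))/((3/(-2 + (-769)**3 + 135*(-769) + 136*(-769)**2))) = (-8319 - 16200)/((3/(-2 - 454756609 - 103815 + 136*591361))) = -24519/(3/(-2 - 454756609 - 103815 + 80425096)) = -24519/(3/(-374435330)) = -24519/(3*(-1/374435330)) = -24519/(-3/374435330) = -24519*(-374435330/3) = 3060259952090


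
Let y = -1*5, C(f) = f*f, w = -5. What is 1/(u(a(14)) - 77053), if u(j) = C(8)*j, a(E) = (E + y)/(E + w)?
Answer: -1/76989 ≈ -1.2989e-5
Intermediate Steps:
C(f) = f²
y = -5
a(E) = 1 (a(E) = (E - 5)/(E - 5) = (-5 + E)/(-5 + E) = 1)
u(j) = 64*j (u(j) = 8²*j = 64*j)
1/(u(a(14)) - 77053) = 1/(64*1 - 77053) = 1/(64 - 77053) = 1/(-76989) = -1/76989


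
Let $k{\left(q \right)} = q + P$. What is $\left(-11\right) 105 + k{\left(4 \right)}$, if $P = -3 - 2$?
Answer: $-1156$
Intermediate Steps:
$P = -5$
$k{\left(q \right)} = -5 + q$ ($k{\left(q \right)} = q - 5 = -5 + q$)
$\left(-11\right) 105 + k{\left(4 \right)} = \left(-11\right) 105 + \left(-5 + 4\right) = -1155 - 1 = -1156$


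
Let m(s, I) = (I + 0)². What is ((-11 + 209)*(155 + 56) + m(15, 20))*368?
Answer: 15521504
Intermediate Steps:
m(s, I) = I²
((-11 + 209)*(155 + 56) + m(15, 20))*368 = ((-11 + 209)*(155 + 56) + 20²)*368 = (198*211 + 400)*368 = (41778 + 400)*368 = 42178*368 = 15521504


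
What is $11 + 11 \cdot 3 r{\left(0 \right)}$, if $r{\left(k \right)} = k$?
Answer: $11$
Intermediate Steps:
$11 + 11 \cdot 3 r{\left(0 \right)} = 11 + 11 \cdot 3 \cdot 0 = 11 + 33 \cdot 0 = 11 + 0 = 11$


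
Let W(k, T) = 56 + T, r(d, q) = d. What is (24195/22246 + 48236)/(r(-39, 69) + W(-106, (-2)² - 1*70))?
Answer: -1073082251/1090054 ≈ -984.43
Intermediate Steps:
(24195/22246 + 48236)/(r(-39, 69) + W(-106, (-2)² - 1*70)) = (24195/22246 + 48236)/(-39 + (56 + ((-2)² - 1*70))) = (24195*(1/22246) + 48236)/(-39 + (56 + (4 - 70))) = (24195/22246 + 48236)/(-39 + (56 - 66)) = 1073082251/(22246*(-39 - 10)) = (1073082251/22246)/(-49) = (1073082251/22246)*(-1/49) = -1073082251/1090054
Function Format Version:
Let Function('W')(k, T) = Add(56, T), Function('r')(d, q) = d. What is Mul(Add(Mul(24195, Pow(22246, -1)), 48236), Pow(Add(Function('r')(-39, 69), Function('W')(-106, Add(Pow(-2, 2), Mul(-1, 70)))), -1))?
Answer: Rational(-1073082251, 1090054) ≈ -984.43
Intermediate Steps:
Mul(Add(Mul(24195, Pow(22246, -1)), 48236), Pow(Add(Function('r')(-39, 69), Function('W')(-106, Add(Pow(-2, 2), Mul(-1, 70)))), -1)) = Mul(Add(Mul(24195, Pow(22246, -1)), 48236), Pow(Add(-39, Add(56, Add(Pow(-2, 2), Mul(-1, 70)))), -1)) = Mul(Add(Mul(24195, Rational(1, 22246)), 48236), Pow(Add(-39, Add(56, Add(4, -70))), -1)) = Mul(Add(Rational(24195, 22246), 48236), Pow(Add(-39, Add(56, -66)), -1)) = Mul(Rational(1073082251, 22246), Pow(Add(-39, -10), -1)) = Mul(Rational(1073082251, 22246), Pow(-49, -1)) = Mul(Rational(1073082251, 22246), Rational(-1, 49)) = Rational(-1073082251, 1090054)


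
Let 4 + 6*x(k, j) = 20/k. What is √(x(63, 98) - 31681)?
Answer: 5*I*√5029773/63 ≈ 177.99*I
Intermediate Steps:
x(k, j) = -⅔ + 10/(3*k) (x(k, j) = -⅔ + (20/k)/6 = -⅔ + 10/(3*k))
√(x(63, 98) - 31681) = √((⅔)*(5 - 1*63)/63 - 31681) = √((⅔)*(1/63)*(5 - 63) - 31681) = √((⅔)*(1/63)*(-58) - 31681) = √(-116/189 - 31681) = √(-5987825/189) = 5*I*√5029773/63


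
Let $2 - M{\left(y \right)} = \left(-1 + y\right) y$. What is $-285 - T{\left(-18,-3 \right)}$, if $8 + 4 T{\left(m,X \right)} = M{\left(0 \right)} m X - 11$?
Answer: $- \frac{1229}{4} \approx -307.25$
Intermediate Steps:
$M{\left(y \right)} = 2 - y \left(-1 + y\right)$ ($M{\left(y \right)} = 2 - \left(-1 + y\right) y = 2 - y \left(-1 + y\right)$)
$T{\left(m,X \right)} = - \frac{19}{4} + \frac{X m}{2}$ ($T{\left(m,X \right)} = -2 + \frac{\left(2 + 0 - 0^{2}\right) m X - 11}{4} = -2 + \frac{\left(2 + 0 - 0\right) m X - 11}{4} = -2 + \frac{\left(2 + 0 + 0\right) m X - 11}{4} = -2 + \frac{2 m X - 11}{4} = -2 + \frac{2 X m - 11}{4} = -2 + \frac{-11 + 2 X m}{4} = -2 + \left(- \frac{11}{4} + \frac{X m}{2}\right) = - \frac{19}{4} + \frac{X m}{2}$)
$-285 - T{\left(-18,-3 \right)} = -285 - \left(- \frac{19}{4} + \frac{1}{2} \left(-3\right) \left(-18\right)\right) = -285 - \left(- \frac{19}{4} + 27\right) = -285 - \frac{89}{4} = - \frac{1229}{4}$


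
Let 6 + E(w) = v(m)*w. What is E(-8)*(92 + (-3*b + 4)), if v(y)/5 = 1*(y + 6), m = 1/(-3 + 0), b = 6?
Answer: -18148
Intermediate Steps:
m = -1/3 (m = 1/(-3) = -1/3 ≈ -0.33333)
v(y) = 30 + 5*y (v(y) = 5*(1*(y + 6)) = 5*(1*(6 + y)) = 5*(6 + y) = 30 + 5*y)
E(w) = -6 + 85*w/3 (E(w) = -6 + (30 + 5*(-1/3))*w = -6 + (30 - 5/3)*w = -6 + 85*w/3)
E(-8)*(92 + (-3*b + 4)) = (-6 + (85/3)*(-8))*(92 + (-3*6 + 4)) = (-6 - 680/3)*(92 + (-18 + 4)) = -698*(92 - 14)/3 = -698/3*78 = -18148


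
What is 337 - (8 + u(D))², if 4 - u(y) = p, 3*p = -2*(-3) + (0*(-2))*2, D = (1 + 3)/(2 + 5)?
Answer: 237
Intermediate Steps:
D = 4/7 ≈ 0.57143
p = 2 (p = (-2*(-3) + (0*(-2))*2)/3 = (6 + 0*2)/3 = (6 + 0)/3 = (⅓)*6 = 2)
u(y) = 2 (u(y) = 4 - 1*2 = 4 - 2 = 2)
337 - (8 + u(D))² = 337 - (8 + 2)² = 337 - 1*10² = 337 - 1*100 = 337 - 100 = 237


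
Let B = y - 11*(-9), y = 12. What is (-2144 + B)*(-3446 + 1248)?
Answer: 4468534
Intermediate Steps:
B = 111 (B = 12 - 11*(-9) = 12 + 99 = 111)
(-2144 + B)*(-3446 + 1248) = (-2144 + 111)*(-3446 + 1248) = -2033*(-2198) = 4468534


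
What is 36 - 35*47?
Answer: -1609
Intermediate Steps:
36 - 35*47 = 36 - 1645 = -1609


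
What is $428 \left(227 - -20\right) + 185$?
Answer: $105901$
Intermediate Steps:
$428 \left(227 - -20\right) + 185 = 428 \left(227 + 20\right) + 185 = 428 \cdot 247 + 185 = 105716 + 185 = 105901$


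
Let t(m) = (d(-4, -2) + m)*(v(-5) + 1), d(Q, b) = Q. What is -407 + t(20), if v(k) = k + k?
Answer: -551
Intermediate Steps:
v(k) = 2*k
t(m) = 36 - 9*m (t(m) = (-4 + m)*(2*(-5) + 1) = (-4 + m)*(-10 + 1) = (-4 + m)*(-9) = 36 - 9*m)
-407 + t(20) = -407 + (36 - 9*20) = -407 + (36 - 180) = -407 - 144 = -551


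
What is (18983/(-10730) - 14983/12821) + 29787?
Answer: 4097373484077/137569330 ≈ 29784.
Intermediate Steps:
(18983/(-10730) - 14983/12821) + 29787 = (18983*(-1/10730) - 14983*1/12821) + 29787 = (-18983/10730 - 14983/12821) + 29787 = -404148633/137569330 + 29787 = 4097373484077/137569330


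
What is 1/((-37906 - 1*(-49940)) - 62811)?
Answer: -1/50777 ≈ -1.9694e-5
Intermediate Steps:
1/((-37906 - 1*(-49940)) - 62811) = 1/((-37906 + 49940) - 62811) = 1/(12034 - 62811) = 1/(-50777) = -1/50777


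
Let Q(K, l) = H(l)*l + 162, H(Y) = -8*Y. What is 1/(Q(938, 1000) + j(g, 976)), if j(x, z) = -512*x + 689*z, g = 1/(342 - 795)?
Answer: -453/3319299910 ≈ -1.3647e-7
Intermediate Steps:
g = -1/453 (g = 1/(-453) = -1/453 ≈ -0.0022075)
Q(K, l) = 162 - 8*l² (Q(K, l) = (-8*l)*l + 162 = -8*l² + 162 = 162 - 8*l²)
1/(Q(938, 1000) + j(g, 976)) = 1/((162 - 8*1000²) + (-512*(-1/453) + 689*976)) = 1/((162 - 8*1000000) + (512/453 + 672464)) = 1/((162 - 8000000) + 304626704/453) = 1/(-7999838 + 304626704/453) = 1/(-3319299910/453) = -453/3319299910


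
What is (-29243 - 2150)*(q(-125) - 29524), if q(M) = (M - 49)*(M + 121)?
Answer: 904997404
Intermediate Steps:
q(M) = (-49 + M)*(121 + M)
(-29243 - 2150)*(q(-125) - 29524) = (-29243 - 2150)*((-5929 + (-125)**2 + 72*(-125)) - 29524) = -31393*((-5929 + 15625 - 9000) - 29524) = -31393*(696 - 29524) = -31393*(-28828) = 904997404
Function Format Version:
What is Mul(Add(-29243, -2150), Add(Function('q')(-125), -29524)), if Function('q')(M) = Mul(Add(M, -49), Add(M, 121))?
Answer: 904997404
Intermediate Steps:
Function('q')(M) = Mul(Add(-49, M), Add(121, M))
Mul(Add(-29243, -2150), Add(Function('q')(-125), -29524)) = Mul(Add(-29243, -2150), Add(Add(-5929, Pow(-125, 2), Mul(72, -125)), -29524)) = Mul(-31393, Add(Add(-5929, 15625, -9000), -29524)) = Mul(-31393, Add(696, -29524)) = Mul(-31393, -28828) = 904997404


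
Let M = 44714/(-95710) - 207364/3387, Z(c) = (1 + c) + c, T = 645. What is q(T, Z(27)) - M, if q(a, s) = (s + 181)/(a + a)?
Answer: 143745848353/2323216685 ≈ 61.874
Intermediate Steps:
Z(c) = 1 + 2*c
M = -9999127379/162084885 (M = 44714*(-1/95710) - 207364*1/3387 = -22357/47855 - 207364/3387 = -9999127379/162084885 ≈ -61.691)
q(a, s) = (181 + s)/(2*a) (q(a, s) = (181 + s)/((2*a)) = (181 + s)*(1/(2*a)) = (181 + s)/(2*a))
q(T, Z(27)) - M = (½)*(181 + (1 + 2*27))/645 - 1*(-9999127379/162084885) = (½)*(1/645)*(181 + (1 + 54)) + 9999127379/162084885 = (½)*(1/645)*(181 + 55) + 9999127379/162084885 = (½)*(1/645)*236 + 9999127379/162084885 = 118/645 + 9999127379/162084885 = 143745848353/2323216685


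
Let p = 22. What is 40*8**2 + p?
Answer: 2582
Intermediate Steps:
40*8**2 + p = 40*8**2 + 22 = 40*64 + 22 = 2560 + 22 = 2582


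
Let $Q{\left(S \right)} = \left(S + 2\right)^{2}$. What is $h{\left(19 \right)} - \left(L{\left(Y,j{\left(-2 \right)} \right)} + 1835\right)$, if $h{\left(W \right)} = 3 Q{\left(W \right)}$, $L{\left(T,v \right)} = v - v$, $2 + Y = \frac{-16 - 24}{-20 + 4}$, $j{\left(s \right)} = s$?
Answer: $-512$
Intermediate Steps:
$Q{\left(S \right)} = \left(2 + S\right)^{2}$
$Y = \frac{1}{2}$ ($Y = -2 + \frac{-16 - 24}{-20 + 4} = -2 - \frac{40}{-16} = -2 - - \frac{5}{2} = -2 + \frac{5}{2} = \frac{1}{2} \approx 0.5$)
$L{\left(T,v \right)} = 0$
$h{\left(W \right)} = 3 \left(2 + W\right)^{2}$
$h{\left(19 \right)} - \left(L{\left(Y,j{\left(-2 \right)} \right)} + 1835\right) = 3 \left(2 + 19\right)^{2} - \left(0 + 1835\right) = 3 \cdot 21^{2} - 1835 = 3 \cdot 441 - 1835 = 1323 - 1835 = -512$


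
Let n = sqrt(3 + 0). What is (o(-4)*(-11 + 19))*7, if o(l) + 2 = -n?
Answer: -112 - 56*sqrt(3) ≈ -208.99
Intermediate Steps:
n = sqrt(3) ≈ 1.7320
o(l) = -2 - sqrt(3)
(o(-4)*(-11 + 19))*7 = ((-2 - sqrt(3))*(-11 + 19))*7 = ((-2 - sqrt(3))*8)*7 = (-16 - 8*sqrt(3))*7 = -112 - 56*sqrt(3)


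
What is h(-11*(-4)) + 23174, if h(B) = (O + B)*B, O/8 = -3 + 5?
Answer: 25814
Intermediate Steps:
O = 16 (O = 8*(-3 + 5) = 8*2 = 16)
h(B) = B*(16 + B) (h(B) = (16 + B)*B = B*(16 + B))
h(-11*(-4)) + 23174 = (-11*(-4))*(16 - 11*(-4)) + 23174 = 44*(16 + 44) + 23174 = 44*60 + 23174 = 2640 + 23174 = 25814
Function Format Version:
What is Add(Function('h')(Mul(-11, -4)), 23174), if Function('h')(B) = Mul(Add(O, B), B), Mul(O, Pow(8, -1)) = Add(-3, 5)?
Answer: 25814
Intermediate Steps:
O = 16 (O = Mul(8, Add(-3, 5)) = Mul(8, 2) = 16)
Function('h')(B) = Mul(B, Add(16, B)) (Function('h')(B) = Mul(Add(16, B), B) = Mul(B, Add(16, B)))
Add(Function('h')(Mul(-11, -4)), 23174) = Add(Mul(Mul(-11, -4), Add(16, Mul(-11, -4))), 23174) = Add(Mul(44, Add(16, 44)), 23174) = Add(Mul(44, 60), 23174) = Add(2640, 23174) = 25814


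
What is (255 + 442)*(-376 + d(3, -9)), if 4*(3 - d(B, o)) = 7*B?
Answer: -1054561/4 ≈ -2.6364e+5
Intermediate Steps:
d(B, o) = 3 - 7*B/4
(255 + 442)*(-376 + d(3, -9)) = (255 + 442)*(-376 + (3 - 7/4*3)) = 697*(-376 + (3 - 21/4)) = 697*(-376 - 9/4) = 697*(-1513/4) = -1054561/4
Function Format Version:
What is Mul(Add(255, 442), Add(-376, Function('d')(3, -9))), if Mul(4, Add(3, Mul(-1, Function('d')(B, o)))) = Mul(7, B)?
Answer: Rational(-1054561, 4) ≈ -2.6364e+5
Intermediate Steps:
Function('d')(B, o) = Add(3, Mul(Rational(-7, 4), B)) (Function('d')(B, o) = Add(3, Mul(Rational(-1, 4), Mul(7, B))) = Add(3, Mul(Rational(-7, 4), B)))
Mul(Add(255, 442), Add(-376, Function('d')(3, -9))) = Mul(Add(255, 442), Add(-376, Add(3, Mul(Rational(-7, 4), 3)))) = Mul(697, Add(-376, Add(3, Rational(-21, 4)))) = Mul(697, Add(-376, Rational(-9, 4))) = Mul(697, Rational(-1513, 4)) = Rational(-1054561, 4)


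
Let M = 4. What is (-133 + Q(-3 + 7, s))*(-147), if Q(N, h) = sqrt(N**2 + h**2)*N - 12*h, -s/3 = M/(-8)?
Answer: 22197 - 294*sqrt(73) ≈ 19685.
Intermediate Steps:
s = 3/2 (s = -12/(-8) = -12*(-1)/8 = -3*(-1/2) = 3/2 ≈ 1.5000)
Q(N, h) = -12*h + N*sqrt(N**2 + h**2) (Q(N, h) = N*sqrt(N**2 + h**2) - 12*h = -12*h + N*sqrt(N**2 + h**2))
(-133 + Q(-3 + 7, s))*(-147) = (-133 + (-12*3/2 + (-3 + 7)*sqrt((-3 + 7)**2 + (3/2)**2)))*(-147) = (-133 + (-18 + 4*sqrt(4**2 + 9/4)))*(-147) = (-133 + (-18 + 4*sqrt(16 + 9/4)))*(-147) = (-133 + (-18 + 4*sqrt(73/4)))*(-147) = (-133 + (-18 + 4*(sqrt(73)/2)))*(-147) = (-133 + (-18 + 2*sqrt(73)))*(-147) = (-151 + 2*sqrt(73))*(-147) = 22197 - 294*sqrt(73)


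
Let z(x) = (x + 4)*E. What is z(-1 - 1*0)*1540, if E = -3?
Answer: -13860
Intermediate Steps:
z(x) = -12 - 3*x (z(x) = (x + 4)*(-3) = (4 + x)*(-3) = -12 - 3*x)
z(-1 - 1*0)*1540 = (-12 - 3*(-1 - 1*0))*1540 = (-12 - 3*(-1 + 0))*1540 = (-12 - 3*(-1))*1540 = (-12 + 3)*1540 = -9*1540 = -13860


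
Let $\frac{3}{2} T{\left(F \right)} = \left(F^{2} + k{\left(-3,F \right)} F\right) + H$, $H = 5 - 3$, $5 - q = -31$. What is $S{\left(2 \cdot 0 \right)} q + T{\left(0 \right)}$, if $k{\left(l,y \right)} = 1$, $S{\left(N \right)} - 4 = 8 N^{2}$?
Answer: $\frac{436}{3} \approx 145.33$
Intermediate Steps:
$q = 36$ ($q = 5 - -31 = 5 + 31 = 36$)
$S{\left(N \right)} = 4 + 8 N^{2}$
$H = 2$
$T{\left(F \right)} = \frac{4}{3} + \frac{2 F}{3} + \frac{2 F^{2}}{3}$ ($T{\left(F \right)} = \frac{2 \left(\left(F^{2} + 1 F\right) + 2\right)}{3} = \frac{2 \left(\left(F^{2} + F\right) + 2\right)}{3} = \frac{2 \left(\left(F + F^{2}\right) + 2\right)}{3} = \frac{2 \left(2 + F + F^{2}\right)}{3} = \frac{4}{3} + \frac{2 F}{3} + \frac{2 F^{2}}{3}$)
$S{\left(2 \cdot 0 \right)} q + T{\left(0 \right)} = \left(4 + 8 \left(2 \cdot 0\right)^{2}\right) 36 + \left(\frac{4}{3} + \frac{2}{3} \cdot 0 + \frac{2 \cdot 0^{2}}{3}\right) = \left(4 + 8 \cdot 0^{2}\right) 36 + \left(\frac{4}{3} + 0 + \frac{2}{3} \cdot 0\right) = \left(4 + 8 \cdot 0\right) 36 + \left(\frac{4}{3} + 0 + 0\right) = \left(4 + 0\right) 36 + \frac{4}{3} = 4 \cdot 36 + \frac{4}{3} = 144 + \frac{4}{3} = \frac{436}{3}$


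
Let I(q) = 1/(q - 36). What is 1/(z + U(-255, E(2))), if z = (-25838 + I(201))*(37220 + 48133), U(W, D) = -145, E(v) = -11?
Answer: -55/121294274294 ≈ -4.5344e-10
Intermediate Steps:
I(q) = 1/(-36 + q)
z = -121294266319/55 (z = (-25838 + 1/(-36 + 201))*(37220 + 48133) = (-25838 + 1/165)*85353 = -4263269/165*85353 = -121294266319/55 ≈ -2.2054e+9)
1/(z + U(-255, E(2))) = 1/(-121294266319/55 - 145) = 1/(-121294274294/55) = -55/121294274294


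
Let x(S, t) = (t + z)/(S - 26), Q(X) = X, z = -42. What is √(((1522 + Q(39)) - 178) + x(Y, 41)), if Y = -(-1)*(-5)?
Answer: √1329094/31 ≈ 37.189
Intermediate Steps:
Y = -5 (Y = -1*5 = -5)
x(S, t) = (-42 + t)/(-26 + S) (x(S, t) = (t - 42)/(S - 26) = (-42 + t)/(-26 + S))
√(((1522 + Q(39)) - 178) + x(Y, 41)) = √(((1522 + 39) - 178) + (-42 + 41)/(-26 - 5)) = √((1561 - 178) - 1/(-31)) = √(1383 - 1/31*(-1)) = √(1383 + 1/31) = √(42874/31) = √1329094/31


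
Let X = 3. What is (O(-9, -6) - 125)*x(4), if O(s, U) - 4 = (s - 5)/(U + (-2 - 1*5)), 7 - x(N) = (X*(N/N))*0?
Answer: -10913/13 ≈ -839.46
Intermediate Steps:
x(N) = 7 (x(N) = 7 - 3*(N/N)*0 = 7 - 3*1*0 = 7 - 3*0 = 7 - 1*0 = 7 + 0 = 7)
O(s, U) = 4 + (-5 + s)/(-7 + U) (O(s, U) = 4 + (s - 5)/(U + (-2 - 1*5)) = 4 + (-5 + s)/(U + (-2 - 5)) = 4 + (-5 + s)/(U - 7) = 4 + (-5 + s)/(-7 + U))
(O(-9, -6) - 125)*x(4) = ((-33 - 9 + 4*(-6))/(-7 - 6) - 125)*7 = ((-33 - 9 - 24)/(-13) - 125)*7 = (-1/13*(-66) - 125)*7 = (66/13 - 125)*7 = -1559/13*7 = -10913/13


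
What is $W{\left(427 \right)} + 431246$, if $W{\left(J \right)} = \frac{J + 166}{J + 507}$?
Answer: $\frac{402784357}{934} \approx 4.3125 \cdot 10^{5}$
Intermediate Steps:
$W{\left(J \right)} = \frac{166 + J}{507 + J}$
$W{\left(427 \right)} + 431246 = \frac{166 + 427}{507 + 427} + 431246 = \frac{1}{934} \cdot 593 + 431246 = \frac{593}{934} + 431246 = \frac{402784357}{934}$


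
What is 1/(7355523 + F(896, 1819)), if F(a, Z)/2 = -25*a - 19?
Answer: 1/7310685 ≈ 1.3679e-7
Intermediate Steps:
F(a, Z) = -38 - 50*a (F(a, Z) = 2*(-25*a - 19) = 2*(-19 - 25*a) = -38 - 50*a)
1/(7355523 + F(896, 1819)) = 1/(7355523 + (-38 - 50*896)) = 1/(7355523 + (-38 - 44800)) = 1/(7355523 - 44838) = 1/7310685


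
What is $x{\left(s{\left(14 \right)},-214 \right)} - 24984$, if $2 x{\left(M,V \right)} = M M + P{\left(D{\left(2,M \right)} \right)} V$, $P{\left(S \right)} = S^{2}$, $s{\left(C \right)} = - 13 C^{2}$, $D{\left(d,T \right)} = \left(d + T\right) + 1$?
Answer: $-689820507$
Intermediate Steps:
$D{\left(d,T \right)} = 1 + T + d$ ($D{\left(d,T \right)} = \left(T + d\right) + 1 = 1 + T + d$)
$x{\left(M,V \right)} = \frac{M^{2}}{2} + \frac{V \left(3 + M\right)^{2}}{2}$ ($x{\left(M,V \right)} = \frac{M M + \left(1 + M + 2\right)^{2} V}{2} = \frac{M^{2} + \left(3 + M\right)^{2} V}{2} = \frac{M^{2} + V \left(3 + M\right)^{2}}{2} = \frac{M^{2}}{2} + \frac{V \left(3 + M\right)^{2}}{2}$)
$x{\left(s{\left(14 \right)},-214 \right)} - 24984 = \left(\frac{\left(- 13 \cdot 14^{2}\right)^{2}}{2} + \frac{1}{2} \left(-214\right) \left(3 - 13 \cdot 14^{2}\right)^{2}\right) - 24984 = \left(\frac{\left(\left(-13\right) 196\right)^{2}}{2} + \frac{1}{2} \left(-214\right) \left(3 - 2548\right)^{2}\right) - 24984 = \left(\frac{\left(-2548\right)^{2}}{2} + \frac{1}{2} \left(-214\right) \left(3 - 2548\right)^{2}\right) - 24984 = \left(\frac{1}{2} \cdot 6492304 + \frac{1}{2} \left(-214\right) \left(-2545\right)^{2}\right) - 24984 = \left(3246152 + \frac{1}{2} \left(-214\right) 6477025\right) - 24984 = \left(3246152 - 693041675\right) - 24984 = -689795523 - 24984 = -689820507$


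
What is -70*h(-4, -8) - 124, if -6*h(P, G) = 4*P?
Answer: -932/3 ≈ -310.67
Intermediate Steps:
h(P, G) = -2*P/3
-70*h(-4, -8) - 124 = -(-140)*(-4)/3 - 124 = -70*8/3 - 124 = -560/3 - 124 = -932/3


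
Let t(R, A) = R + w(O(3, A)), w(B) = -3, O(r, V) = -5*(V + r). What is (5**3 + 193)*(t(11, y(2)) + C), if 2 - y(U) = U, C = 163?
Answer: 54378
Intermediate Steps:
O(r, V) = -5*V - 5*r
y(U) = 2 - U
t(R, A) = -3 + R (t(R, A) = R - 3 = -3 + R)
(5**3 + 193)*(t(11, y(2)) + C) = (5**3 + 193)*((-3 + 11) + 163) = (125 + 193)*(8 + 163) = 318*171 = 54378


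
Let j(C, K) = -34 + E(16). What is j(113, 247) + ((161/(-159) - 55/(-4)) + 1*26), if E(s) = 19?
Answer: 15097/636 ≈ 23.737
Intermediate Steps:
j(C, K) = -15 (j(C, K) = -34 + 19 = -15)
j(113, 247) + ((161/(-159) - 55/(-4)) + 1*26) = -15 + ((161/(-159) - 55/(-4)) + 1*26) = -15 + ((161*(-1/159) - 55*(-1/4)) + 26) = -15 + ((-161/159 + 55/4) + 26) = -15 + (8101/636 + 26) = -15 + 24637/636 = 15097/636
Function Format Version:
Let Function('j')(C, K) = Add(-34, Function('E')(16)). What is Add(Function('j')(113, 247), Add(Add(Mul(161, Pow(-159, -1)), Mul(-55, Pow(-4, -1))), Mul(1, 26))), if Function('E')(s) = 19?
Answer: Rational(15097, 636) ≈ 23.737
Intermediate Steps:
Function('j')(C, K) = -15 (Function('j')(C, K) = Add(-34, 19) = -15)
Add(Function('j')(113, 247), Add(Add(Mul(161, Pow(-159, -1)), Mul(-55, Pow(-4, -1))), Mul(1, 26))) = Add(-15, Add(Add(Mul(161, Pow(-159, -1)), Mul(-55, Pow(-4, -1))), Mul(1, 26))) = Add(-15, Add(Add(Mul(161, Rational(-1, 159)), Mul(-55, Rational(-1, 4))), 26)) = Add(-15, Add(Add(Rational(-161, 159), Rational(55, 4)), 26)) = Add(-15, Add(Rational(8101, 636), 26)) = Add(-15, Rational(24637, 636)) = Rational(15097, 636)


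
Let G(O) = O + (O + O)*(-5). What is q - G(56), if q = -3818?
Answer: -3314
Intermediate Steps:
G(O) = -9*O (G(O) = O + (2*O)*(-5) = O - 10*O = -9*O)
q - G(56) = -3818 - (-9)*56 = -3818 - 1*(-504) = -3818 + 504 = -3314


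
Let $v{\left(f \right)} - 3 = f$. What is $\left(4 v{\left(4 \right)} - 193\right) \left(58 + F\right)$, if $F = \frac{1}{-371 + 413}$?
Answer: $- \frac{134035}{14} \approx -9573.9$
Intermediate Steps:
$v{\left(f \right)} = 3 + f$
$F = \frac{1}{42} \approx 0.02381$
$\left(4 v{\left(4 \right)} - 193\right) \left(58 + F\right) = \left(4 \left(3 + 4\right) - 193\right) \left(58 + \frac{1}{42}\right) = \left(4 \cdot 7 - 193\right) \frac{2437}{42} = \left(28 - 193\right) \frac{2437}{42} = \left(-165\right) \frac{2437}{42} = - \frac{134035}{14}$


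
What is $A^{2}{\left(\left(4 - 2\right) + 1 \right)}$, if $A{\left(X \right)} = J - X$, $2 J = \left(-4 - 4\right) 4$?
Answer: $361$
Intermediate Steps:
$J = -16$ ($J = \frac{\left(-4 - 4\right) 4}{2} = \frac{\left(-8\right) 4}{2} = \frac{1}{2} \left(-32\right) = -16$)
$A{\left(X \right)} = -16 - X$
$A^{2}{\left(\left(4 - 2\right) + 1 \right)} = \left(-16 - \left(\left(4 - 2\right) + 1\right)\right)^{2} = \left(-16 - \left(2 + 1\right)\right)^{2} = \left(-16 - 3\right)^{2} = \left(-19\right)^{2} = 361$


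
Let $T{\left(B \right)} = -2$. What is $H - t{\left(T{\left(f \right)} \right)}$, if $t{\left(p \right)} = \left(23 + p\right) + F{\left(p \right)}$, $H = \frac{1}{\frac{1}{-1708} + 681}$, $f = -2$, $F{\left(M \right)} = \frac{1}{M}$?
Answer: $- \frac{47685611}{2326294} \approx -20.499$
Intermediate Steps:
$H = \frac{1708}{1163147}$ ($H = \frac{1}{- \frac{1}{1708} + 681} = \frac{1}{\frac{1163147}{1708}} = \frac{1708}{1163147} \approx 0.0014684$)
$t{\left(p \right)} = 23 + p + \frac{1}{p}$ ($t{\left(p \right)} = \left(23 + p\right) + \frac{1}{p} = 23 + p + \frac{1}{p}$)
$H - t{\left(T{\left(f \right)} \right)} = \frac{1708}{1163147} - \left(23 - 2 + \frac{1}{-2}\right) = \frac{1708}{1163147} - \left(23 - 2 - \frac{1}{2}\right) = \frac{1708}{1163147} - \frac{41}{2} = - \frac{47685611}{2326294}$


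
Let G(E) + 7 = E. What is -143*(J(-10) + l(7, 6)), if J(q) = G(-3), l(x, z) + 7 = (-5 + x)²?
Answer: 1859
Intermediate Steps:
l(x, z) = -7 + (-5 + x)²
G(E) = -7 + E
J(q) = -10 (J(q) = -7 - 3 = -10)
-143*(J(-10) + l(7, 6)) = -143*(-10 + (-7 + (-5 + 7)²)) = -143*(-10 + (-7 + 2²)) = -143*(-10 + (-7 + 4)) = -143*(-10 - 3) = -143*(-13) = 1859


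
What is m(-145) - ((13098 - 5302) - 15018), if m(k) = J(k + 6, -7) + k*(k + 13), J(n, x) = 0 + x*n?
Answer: 27335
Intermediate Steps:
J(n, x) = n*x (J(n, x) = 0 + n*x = n*x)
m(k) = -42 - 7*k + k*(13 + k) (m(k) = (k + 6)*(-7) + k*(k + 13) = (6 + k)*(-7) + k*(13 + k) = (-42 - 7*k) + k*(13 + k) = -42 - 7*k + k*(13 + k))
m(-145) - ((13098 - 5302) - 15018) = (-42 + (-145)² + 6*(-145)) - ((13098 - 5302) - 15018) = (-42 + 21025 - 870) - (7796 - 15018) = 20113 - 1*(-7222) = 20113 + 7222 = 27335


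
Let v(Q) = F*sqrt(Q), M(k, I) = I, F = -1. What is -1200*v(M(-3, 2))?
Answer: 1200*sqrt(2) ≈ 1697.1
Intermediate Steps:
v(Q) = -sqrt(Q)
-1200*v(M(-3, 2)) = -(-1200)*sqrt(2) = 1200*sqrt(2)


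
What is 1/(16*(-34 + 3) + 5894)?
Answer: 1/5398 ≈ 0.00018525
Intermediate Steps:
1/(16*(-34 + 3) + 5894) = 1/(16*(-31) + 5894) = 1/(-496 + 5894) = 1/5398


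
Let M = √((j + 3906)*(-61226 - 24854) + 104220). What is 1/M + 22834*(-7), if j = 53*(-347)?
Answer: -159838 + √311743255/623486510 ≈ -1.5984e+5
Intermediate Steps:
j = -18391
M = 2*√311743255 (M = √((-18391 + 3906)*(-61226 - 24854) + 104220) = √(-14485*(-86080) + 104220) = √(1246868800 + 104220) = √1246973020 = 2*√311743255 ≈ 35313.)
1/M + 22834*(-7) = 1/(2*√311743255) + 22834*(-7) = √311743255/623486510 - 159838 = -159838 + √311743255/623486510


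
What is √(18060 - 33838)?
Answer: 7*I*√322 ≈ 125.61*I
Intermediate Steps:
√(18060 - 33838) = √(-15778) = 7*I*√322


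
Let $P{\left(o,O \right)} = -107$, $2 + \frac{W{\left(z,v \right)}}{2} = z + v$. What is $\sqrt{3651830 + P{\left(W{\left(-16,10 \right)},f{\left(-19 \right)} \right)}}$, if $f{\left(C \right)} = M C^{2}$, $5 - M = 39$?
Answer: $9 \sqrt{45083} \approx 1910.9$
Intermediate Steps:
$M = -34$ ($M = 5 - 39 = -34$)
$f{\left(C \right)} = - 34 C^{2}$
$W{\left(z,v \right)} = -4 + 2 v + 2 z$ ($W{\left(z,v \right)} = -4 + 2 \left(z + v\right) = -4 + 2 \left(v + z\right) = -4 + \left(2 v + 2 z\right) = -4 + 2 v + 2 z$)
$\sqrt{3651830 + P{\left(W{\left(-16,10 \right)},f{\left(-19 \right)} \right)}} = \sqrt{3651830 - 107} = \sqrt{3651723} = 9 \sqrt{45083}$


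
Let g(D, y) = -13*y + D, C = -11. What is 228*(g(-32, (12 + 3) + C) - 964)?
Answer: -238944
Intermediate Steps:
g(D, y) = D - 13*y
228*(g(-32, (12 + 3) + C) - 964) = 228*((-32 - 13*((12 + 3) - 11)) - 964) = 228*((-32 - 13*(15 - 11)) - 964) = 228*((-32 - 13*4) - 964) = 228*((-32 - 52) - 964) = 228*(-84 - 964) = 228*(-1048) = -238944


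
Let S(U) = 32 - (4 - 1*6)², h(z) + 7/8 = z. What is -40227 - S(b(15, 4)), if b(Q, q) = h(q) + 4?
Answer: -40255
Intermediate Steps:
h(z) = -7/8 + z
b(Q, q) = 25/8 + q (b(Q, q) = (-7/8 + q) + 4 = 25/8 + q)
S(U) = 28 (S(U) = 32 - (4 - 6)² = 32 - 1*(-2)² = 32 - 1*4 = 32 - 4 = 28)
-40227 - S(b(15, 4)) = -40227 - 1*28 = -40227 - 28 = -40255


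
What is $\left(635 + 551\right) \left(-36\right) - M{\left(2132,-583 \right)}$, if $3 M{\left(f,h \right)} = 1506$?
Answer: $-43198$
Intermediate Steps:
$M{\left(f,h \right)} = 502$ ($M{\left(f,h \right)} = \frac{1}{3} \cdot 1506 = 502$)
$\left(635 + 551\right) \left(-36\right) - M{\left(2132,-583 \right)} = \left(635 + 551\right) \left(-36\right) - 502 = 1186 \left(-36\right) - 502 = -42696 - 502 = -43198$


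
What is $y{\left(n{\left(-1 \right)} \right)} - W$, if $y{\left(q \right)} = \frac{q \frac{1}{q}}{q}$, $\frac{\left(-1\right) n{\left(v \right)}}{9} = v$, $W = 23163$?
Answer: $- \frac{208466}{9} \approx -23163.0$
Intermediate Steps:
$n{\left(v \right)} = - 9 v$
$y{\left(q \right)} = \frac{1}{q}$ ($y{\left(q \right)} = 1 \frac{1}{q} = \frac{1}{q}$)
$y{\left(n{\left(-1 \right)} \right)} - W = \frac{1}{\left(-9\right) \left(-1\right)} - 23163 = \frac{1}{9} - 23163 = - \frac{208466}{9}$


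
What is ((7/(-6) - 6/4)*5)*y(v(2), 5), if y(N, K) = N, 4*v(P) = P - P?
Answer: 0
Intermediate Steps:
v(P) = 0 (v(P) = (P - P)/4 = (¼)*0 = 0)
((7/(-6) - 6/4)*5)*y(v(2), 5) = ((7/(-6) - 6/4)*5)*0 = ((7*(-⅙) - 6*¼)*5)*0 = ((-7/6 - 3/2)*5)*0 = -8/3*5*0 = -40/3*0 = 0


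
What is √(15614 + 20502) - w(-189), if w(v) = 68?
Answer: -68 + 2*√9029 ≈ 122.04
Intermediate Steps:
√(15614 + 20502) - w(-189) = √(15614 + 20502) - 1*68 = √36116 - 68 = 2*√9029 - 68 = -68 + 2*√9029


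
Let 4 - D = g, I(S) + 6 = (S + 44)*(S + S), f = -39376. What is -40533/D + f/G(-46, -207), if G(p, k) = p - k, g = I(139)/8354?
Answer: 1170205475/61082 ≈ 19158.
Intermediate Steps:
I(S) = -6 + 2*S*(44 + S) (I(S) = -6 + (S + 44)*(S + S) = -6 + (44 + S)*(2*S) = -6 + 2*S*(44 + S))
g = 25434/4177 (g = (-6 + 2*139² + 88*139)/8354 = (-6 + 2*19321 + 12232)*(1/8354) = (-6 + 38642 + 12232)*(1/8354) = 50868*(1/8354) = 25434/4177 ≈ 6.0891)
D = -8726/4177 (D = 4 - 1*25434/4177 = 4 - 25434/4177 = -8726/4177 ≈ -2.0891)
-40533/D + f/G(-46, -207) = -40533/(-8726/4177) - 39376/(-46 - 1*(-207)) = -40533*(-4177/8726) - 39376/(-46 + 207) = 169306341/8726 - 39376/161 = 169306341/8726 - 39376*1/161 = 169306341/8726 - 1712/7 = 1170205475/61082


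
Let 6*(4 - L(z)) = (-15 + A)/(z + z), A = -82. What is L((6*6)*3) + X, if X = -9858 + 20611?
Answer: 13941169/1296 ≈ 10757.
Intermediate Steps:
L(z) = 4 + 97/(12*z) (L(z) = 4 - (-15 - 82)/(6*(z + z)) = 4 - (-97)/(6*(2*z)) = 4 - (-97)*1/(2*z)/6 = 4 - (-97)/(12*z) = 4 + 97/(12*z))
X = 10753
L((6*6)*3) + X = (4 + 97/(12*(((6*6)*3)))) + 10753 = (4 + 97/(12*((36*3)))) + 10753 = (4 + (97/12)/108) + 10753 = (4 + (97/12)*(1/108)) + 10753 = (4 + 97/1296) + 10753 = 5281/1296 + 10753 = 13941169/1296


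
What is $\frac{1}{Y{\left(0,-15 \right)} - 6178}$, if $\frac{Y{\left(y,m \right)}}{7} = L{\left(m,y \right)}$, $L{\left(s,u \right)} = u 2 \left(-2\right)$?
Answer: $- \frac{1}{6178} \approx -0.00016186$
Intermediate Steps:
$L{\left(s,u \right)} = - 4 u$ ($L{\left(s,u \right)} = 2 u \left(-2\right) = - 4 u$)
$Y{\left(y,m \right)} = - 28 y$ ($Y{\left(y,m \right)} = 7 \left(- 4 y\right) = - 28 y$)
$\frac{1}{Y{\left(0,-15 \right)} - 6178} = \frac{1}{\left(-28\right) 0 - 6178} = \frac{1}{0 - 6178} = \frac{1}{-6178} = - \frac{1}{6178}$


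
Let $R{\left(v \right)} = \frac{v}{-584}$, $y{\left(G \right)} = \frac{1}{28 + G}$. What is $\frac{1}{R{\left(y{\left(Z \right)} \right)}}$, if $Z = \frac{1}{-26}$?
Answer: $- \frac{212284}{13} \approx -16330.0$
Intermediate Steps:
$Z = - \frac{1}{26} \approx -0.038462$
$R{\left(v \right)} = - \frac{v}{584}$ ($R{\left(v \right)} = v \left(- \frac{1}{584}\right) = - \frac{v}{584}$)
$\frac{1}{R{\left(y{\left(Z \right)} \right)}} = \frac{1}{\left(- \frac{1}{584}\right) \frac{1}{28 - \frac{1}{26}}} = \frac{1}{\left(- \frac{1}{584}\right) \frac{1}{\frac{727}{26}}} = \frac{1}{\left(- \frac{1}{584}\right) \frac{26}{727}} = \frac{1}{- \frac{13}{212284}} = - \frac{212284}{13}$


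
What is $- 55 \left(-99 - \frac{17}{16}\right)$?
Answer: $\frac{88055}{16} \approx 5503.4$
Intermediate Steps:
$- 55 \left(-99 - \frac{17}{16}\right) = \left(-55\right) \left(- \frac{1601}{16}\right) = \frac{88055}{16}$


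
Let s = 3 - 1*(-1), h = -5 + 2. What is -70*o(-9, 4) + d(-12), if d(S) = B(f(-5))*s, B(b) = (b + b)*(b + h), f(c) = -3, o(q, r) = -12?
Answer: 984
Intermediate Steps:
h = -3
B(b) = 2*b*(-3 + b) (B(b) = (b + b)*(b - 3) = (2*b)*(-3 + b) = 2*b*(-3 + b))
s = 4 (s = 3 + 1 = 4)
d(S) = 144 (d(S) = (2*(-3)*(-3 - 3))*4 = (2*(-3)*(-6))*4 = 36*4 = 144)
-70*o(-9, 4) + d(-12) = -70*(-12) + 144 = 840 + 144 = 984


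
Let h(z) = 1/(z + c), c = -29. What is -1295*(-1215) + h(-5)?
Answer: 53496449/34 ≈ 1.5734e+6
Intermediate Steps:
h(z) = 1/(-29 + z) (h(z) = 1/(z - 29) = 1/(-29 + z))
-1295*(-1215) + h(-5) = -1295*(-1215) + 1/(-29 - 5) = 1573425 + 1/(-34) = 1573425 - 1/34 = 53496449/34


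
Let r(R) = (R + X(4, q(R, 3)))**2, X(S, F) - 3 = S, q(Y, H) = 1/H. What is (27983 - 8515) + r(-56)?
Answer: 21869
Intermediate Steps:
X(S, F) = 3 + S
r(R) = (7 + R)**2 (r(R) = (R + (3 + 4))**2 = (R + 7)**2 = (7 + R)**2)
(27983 - 8515) + r(-56) = (27983 - 8515) + (7 - 56)**2 = 19468 + (-49)**2 = 19468 + 2401 = 21869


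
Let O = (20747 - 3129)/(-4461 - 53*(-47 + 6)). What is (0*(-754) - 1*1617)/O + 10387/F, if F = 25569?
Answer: 47390262595/225237321 ≈ 210.40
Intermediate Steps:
O = -8809/1144 (O = 17618/(-4461 - 53*(-41)) = 17618/(-4461 + 2173) = 17618/(-2288) = 17618*(-1/2288) = -8809/1144 ≈ -7.7002)
(0*(-754) - 1*1617)/O + 10387/F = (0*(-754) - 1*1617)/(-8809/1144) + 10387/25569 = (0 - 1617)*(-1144/8809) + 10387*(1/25569) = -1617*(-1144/8809) + 10387/25569 = 1849848/8809 + 10387/25569 = 47390262595/225237321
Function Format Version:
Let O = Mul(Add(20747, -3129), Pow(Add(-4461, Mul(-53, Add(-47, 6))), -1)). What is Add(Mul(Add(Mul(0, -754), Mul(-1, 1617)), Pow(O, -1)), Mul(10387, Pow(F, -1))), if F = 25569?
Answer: Rational(47390262595, 225237321) ≈ 210.40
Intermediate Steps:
O = Rational(-8809, 1144) (O = Mul(17618, Pow(Add(-4461, Mul(-53, -41)), -1)) = Mul(17618, Pow(Add(-4461, 2173), -1)) = Mul(17618, Pow(-2288, -1)) = Mul(17618, Rational(-1, 2288)) = Rational(-8809, 1144) ≈ -7.7002)
Add(Mul(Add(Mul(0, -754), Mul(-1, 1617)), Pow(O, -1)), Mul(10387, Pow(F, -1))) = Add(Mul(Add(Mul(0, -754), Mul(-1, 1617)), Pow(Rational(-8809, 1144), -1)), Mul(10387, Pow(25569, -1))) = Add(Mul(Add(0, -1617), Rational(-1144, 8809)), Mul(10387, Rational(1, 25569))) = Add(Mul(-1617, Rational(-1144, 8809)), Rational(10387, 25569)) = Add(Rational(1849848, 8809), Rational(10387, 25569)) = Rational(47390262595, 225237321)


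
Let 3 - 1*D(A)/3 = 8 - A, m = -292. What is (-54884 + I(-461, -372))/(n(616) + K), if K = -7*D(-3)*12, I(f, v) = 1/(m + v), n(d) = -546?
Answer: -12147659/325360 ≈ -37.336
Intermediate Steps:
I(f, v) = 1/(-292 + v)
D(A) = -15 + 3*A (D(A) = 9 - 3*(8 - A) = 9 + (-24 + 3*A) = -15 + 3*A)
K = 2016 (K = -7*(-15 + 3*(-3))*12 = -7*(-15 - 9)*12 = -7*(-24)*12 = 168*12 = 2016)
(-54884 + I(-461, -372))/(n(616) + K) = (-54884 + 1/(-292 - 372))/(-546 + 2016) = (-54884 + 1/(-664))/1470 = (-54884 - 1/664)*(1/1470) = -36442977/664*1/1470 = -12147659/325360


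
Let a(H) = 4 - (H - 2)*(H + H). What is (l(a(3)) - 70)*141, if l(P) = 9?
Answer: -8601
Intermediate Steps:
a(H) = 4 - 2*H*(-2 + H) (a(H) = 4 - (-2 + H)*2*H = 4 - 2*H*(-2 + H))
(l(a(3)) - 70)*141 = (9 - 70)*141 = -61*141 = -8601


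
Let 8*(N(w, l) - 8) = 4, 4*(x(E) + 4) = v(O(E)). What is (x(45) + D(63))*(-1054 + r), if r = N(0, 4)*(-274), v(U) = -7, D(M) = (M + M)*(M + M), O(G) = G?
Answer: -214756223/4 ≈ -5.3689e+7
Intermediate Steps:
D(M) = 4*M² (D(M) = (2*M)*(2*M) = 4*M²)
x(E) = -23/4 (x(E) = -4 + (¼)*(-7) = -4 - 7/4 = -23/4)
N(w, l) = 17/2 (N(w, l) = 8 + (⅛)*4 = 8 + ½ = 17/2)
r = -2329 (r = (17/2)*(-274) = -2329)
(x(45) + D(63))*(-1054 + r) = (-23/4 + 4*63²)*(-1054 - 2329) = (-23/4 + 4*3969)*(-3383) = (-23/4 + 15876)*(-3383) = (63481/4)*(-3383) = -214756223/4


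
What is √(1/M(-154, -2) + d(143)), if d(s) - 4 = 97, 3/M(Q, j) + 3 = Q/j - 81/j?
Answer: √5010/6 ≈ 11.797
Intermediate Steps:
M(Q, j) = 3/(-3 - 81/j + Q/j) (M(Q, j) = 3/(-3 + (Q/j - 81/j)) = 3/(-3 + (-81/j + Q/j)) = 3/(-3 - 81/j + Q/j))
d(s) = 101 (d(s) = 4 + 97 = 101)
√(1/M(-154, -2) + d(143)) = √(1/(-3*(-2)/(81 - 1*(-154) + 3*(-2))) + 101) = √(1/(-3*(-2)/(81 + 154 - 6)) + 101) = √(1/(-3*(-2)/229) + 101) = √(1/(-3*(-2)*1/229) + 101) = √(1/(6/229) + 101) = √(229/6 + 101) = √(835/6) = √5010/6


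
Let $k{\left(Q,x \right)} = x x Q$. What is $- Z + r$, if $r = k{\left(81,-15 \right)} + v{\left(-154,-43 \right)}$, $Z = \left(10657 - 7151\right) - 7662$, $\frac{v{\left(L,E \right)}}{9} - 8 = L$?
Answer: $21067$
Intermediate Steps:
$k{\left(Q,x \right)} = Q x^{2}$ ($k{\left(Q,x \right)} = x^{2} Q = Q x^{2}$)
$v{\left(L,E \right)} = 72 + 9 L$
$Z = -4156$ ($Z = 3506 - 7662 = -4156$)
$r = 16911$ ($r = 81 \left(-15\right)^{2} + \left(72 + 9 \left(-154\right)\right) = 81 \cdot 225 + \left(72 - 1386\right) = 18225 - 1314 = 16911$)
$- Z + r = \left(-1\right) \left(-4156\right) + 16911 = 4156 + 16911 = 21067$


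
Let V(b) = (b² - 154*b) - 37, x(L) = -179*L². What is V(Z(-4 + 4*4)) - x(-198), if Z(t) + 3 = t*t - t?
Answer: 7014254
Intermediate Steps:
Z(t) = -3 + t² - t (Z(t) = -3 + (t*t - t) = -3 + (t² - t) = -3 + t² - t)
V(b) = -37 + b² - 154*b
V(Z(-4 + 4*4)) - x(-198) = (-37 + (-3 + (-4 + 4*4)² - (-4 + 4*4))² - 154*(-3 + (-4 + 4*4)² - (-4 + 4*4))) - (-179)*(-198)² = (-37 + (-3 + (-4 + 16)² - (-4 + 16))² - 154*(-3 + (-4 + 16)² - (-4 + 16))) - (-179)*39204 = (-37 + (-3 + 12² - 1*12)² - 154*(-3 + 12² - 1*12)) - 1*(-7017516) = (-37 + (-3 + 144 - 12)² - 154*(-3 + 144 - 12)) + 7017516 = (-37 + 129² - 154*129) + 7017516 = (-37 + 16641 - 19866) + 7017516 = -3262 + 7017516 = 7014254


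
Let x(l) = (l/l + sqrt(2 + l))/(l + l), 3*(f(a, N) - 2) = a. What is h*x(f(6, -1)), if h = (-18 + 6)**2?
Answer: 18 + 18*sqrt(6) ≈ 62.091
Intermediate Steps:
f(a, N) = 2 + a/3
h = 144 (h = (-12)**2 = 144)
x(l) = (1 + sqrt(2 + l))/(2*l) (x(l) = (1 + sqrt(2 + l))/((2*l)) = (1 + sqrt(2 + l))*(1/(2*l)) = (1 + sqrt(2 + l))/(2*l))
h*x(f(6, -1)) = 144*((1 + sqrt(2 + (2 + (1/3)*6)))/(2*(2 + (1/3)*6))) = 144*((1 + sqrt(2 + (2 + 2)))/(2*(2 + 2))) = 144*((1/2)*(1 + sqrt(2 + 4))/4) = 144*((1/2)*(1/4)*(1 + sqrt(6))) = 144*(1/8 + sqrt(6)/8) = 18 + 18*sqrt(6)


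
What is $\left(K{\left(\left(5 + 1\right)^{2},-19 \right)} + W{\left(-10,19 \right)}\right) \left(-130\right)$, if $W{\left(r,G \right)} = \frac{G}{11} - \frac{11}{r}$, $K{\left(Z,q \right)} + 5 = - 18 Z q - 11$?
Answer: $- \frac{17587323}{11} \approx -1.5988 \cdot 10^{6}$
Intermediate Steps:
$K{\left(Z,q \right)} = -16 - 18 Z q$ ($K{\left(Z,q \right)} = -5 + \left(- 18 Z q - 11\right) = -5 - \left(11 + 18 Z q\right) = -16 - 18 Z q$)
$W{\left(r,G \right)} = - \frac{11}{r} + \frac{G}{11}$ ($W{\left(r,G \right)} = G \frac{1}{11} - \frac{11}{r} = \frac{G}{11} - \frac{11}{r} = - \frac{11}{r} + \frac{G}{11}$)
$\left(K{\left(\left(5 + 1\right)^{2},-19 \right)} + W{\left(-10,19 \right)}\right) \left(-130\right) = \left(\left(-16 - 18 \left(5 + 1\right)^{2} \left(-19\right)\right) + \left(- \frac{11}{-10} + \frac{1}{11} \cdot 19\right)\right) \left(-130\right) = \left(\left(-16 - 18 \cdot 6^{2} \left(-19\right)\right) + \left(\left(-11\right) \left(- \frac{1}{10}\right) + \frac{19}{11}\right)\right) \left(-130\right) = \left(\left(-16 - 648 \left(-19\right)\right) + \left(\frac{11}{10} + \frac{19}{11}\right)\right) \left(-130\right) = \left(\left(-16 + 12312\right) + \frac{311}{110}\right) \left(-130\right) = \left(12296 + \frac{311}{110}\right) \left(-130\right) = \frac{1352871}{110} \left(-130\right) = - \frac{17587323}{11}$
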